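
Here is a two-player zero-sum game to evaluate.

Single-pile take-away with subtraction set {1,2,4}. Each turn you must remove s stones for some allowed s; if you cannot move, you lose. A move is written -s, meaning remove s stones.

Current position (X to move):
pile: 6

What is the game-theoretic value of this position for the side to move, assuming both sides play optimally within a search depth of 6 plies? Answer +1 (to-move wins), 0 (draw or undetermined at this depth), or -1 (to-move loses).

value(6, X) = -1

[6] X move#1: -1:-1/5*, -2:-1/4, -4:-1/2
[5] O move#2: -1:-1/4, -2:+1/3*, -4:-1/1
[3] X move#3: -1:-1/2*, -2:-1/1
[2] O move#4: -1:-1/1, -2:+1/0*
[0] end (terminal -1, X#5); searched 6 to 6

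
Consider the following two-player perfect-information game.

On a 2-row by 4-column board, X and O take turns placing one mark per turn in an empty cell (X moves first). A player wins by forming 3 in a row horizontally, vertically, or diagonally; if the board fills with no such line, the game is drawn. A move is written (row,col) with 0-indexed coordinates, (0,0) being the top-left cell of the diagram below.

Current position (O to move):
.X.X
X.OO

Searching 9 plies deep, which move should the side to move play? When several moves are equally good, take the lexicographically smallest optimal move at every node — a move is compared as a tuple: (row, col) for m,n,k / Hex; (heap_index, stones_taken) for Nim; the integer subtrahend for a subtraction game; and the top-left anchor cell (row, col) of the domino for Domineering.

[.X.X/X.OO] O move#1: (0,0):-1/OX.X/X.OO, (0,2):+0/.XOX/X.OO, (1,1):+1/.X.X/XOOO*
[.X.X/XOOO] end (terminal -1, X#2); searched .X.X/X.OO to 9

O's best at [.X.X/X.OO]: (1,1)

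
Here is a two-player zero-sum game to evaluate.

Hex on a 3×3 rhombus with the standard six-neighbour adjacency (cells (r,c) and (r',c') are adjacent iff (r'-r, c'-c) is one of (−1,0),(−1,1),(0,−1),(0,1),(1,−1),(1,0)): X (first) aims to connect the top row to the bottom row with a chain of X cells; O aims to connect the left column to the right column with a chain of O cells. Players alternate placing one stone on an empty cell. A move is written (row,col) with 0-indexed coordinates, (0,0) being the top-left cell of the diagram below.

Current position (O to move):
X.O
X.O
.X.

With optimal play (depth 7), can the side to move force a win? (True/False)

p1 O@[X.O/X.O/.X.]: (0,1)[XOO/X.O/.X.]-1* (1,1)[X.O/XOO/.X.]-1 (2,0)[X.O/X.O/OX.]-1 (2,2)[X.O/X.O/.XO]-1
p2 X@[XOO/X.O/.X.]: (1,1)[XOO/XXO/.X.]+1* (2,0)[XOO/X.O/XX.]+1 (2,2)[XOO/X.O/.XX]+1
p3 O@[XOO/XXO/.X.] terminal -1; root [X.O/X.O/.X.] d7

O winning at [X.O/X.O/.X.]: False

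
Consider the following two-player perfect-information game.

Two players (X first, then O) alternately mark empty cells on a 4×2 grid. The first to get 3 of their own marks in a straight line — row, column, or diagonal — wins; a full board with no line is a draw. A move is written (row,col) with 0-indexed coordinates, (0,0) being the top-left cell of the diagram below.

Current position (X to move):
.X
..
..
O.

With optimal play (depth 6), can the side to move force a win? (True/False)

X winning at [.X/../../O.]: False

[.X/../../O.] X move#1: (0,0):+0/XX/../../O.*, (1,0):+0/.X/X./../O., (1,1):+0/.X/.X/../O., (2,0):+0/.X/../X./O., (2,1):+0/.X/../.X/O., (3,1):+0/.X/../../OX
[XX/../../O.] O move#2: (1,0):+0/XX/O./../O.*, (1,1):+0/XX/.O/../O., (2,0):+0/XX/../O./O., (2,1):+0/XX/../.O/O., (3,1):+0/XX/../../OO
[XX/O./../O.] X move#3: (1,1):-1/XX/OX/../O., (2,0):+0/XX/O./X./O.*, (2,1):-1/XX/O./.X/O., (3,1):-1/XX/O./../OX
[XX/O./X./O.] O move#4: (1,1):+0/XX/OO/X./O.*, (2,1):+0/XX/O./XO/O., (3,1):+0/XX/O./X./OO
[XX/OO/X./O.] X move#5: (2,1):+0/XX/OO/XX/O.*, (3,1):+0/XX/OO/X./OX
[XX/OO/XX/O.] O move#6: (3,1):+0/XX/OO/XX/OO*
[XX/OO/XX/OO] end (terminal +0, X#7); searched .X/../../O. to 6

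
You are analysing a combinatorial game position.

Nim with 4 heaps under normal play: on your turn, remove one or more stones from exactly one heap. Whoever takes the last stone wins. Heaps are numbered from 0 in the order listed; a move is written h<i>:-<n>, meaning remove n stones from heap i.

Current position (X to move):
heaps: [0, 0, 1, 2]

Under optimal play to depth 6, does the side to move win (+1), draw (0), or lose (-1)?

value((0,0,1,2), X) = +1

ply 1, X at (0,0,1,2) | h2:-1=-1→(0,0,0,2); h3:-1=+1→(0,0,1,1)*; h3:-2=-1→(0,0,1,0)
ply 2, O at (0,0,1,1) | h2:-1=-1→(0,0,0,1)*; h3:-1=-1→(0,0,1,0)
ply 3, X at (0,0,0,1) | h3:-1=+1→(0,0,0,0)*
ply 4: (0,0,0,0) is terminal -1 (O); from (0,0,1,2) depth 6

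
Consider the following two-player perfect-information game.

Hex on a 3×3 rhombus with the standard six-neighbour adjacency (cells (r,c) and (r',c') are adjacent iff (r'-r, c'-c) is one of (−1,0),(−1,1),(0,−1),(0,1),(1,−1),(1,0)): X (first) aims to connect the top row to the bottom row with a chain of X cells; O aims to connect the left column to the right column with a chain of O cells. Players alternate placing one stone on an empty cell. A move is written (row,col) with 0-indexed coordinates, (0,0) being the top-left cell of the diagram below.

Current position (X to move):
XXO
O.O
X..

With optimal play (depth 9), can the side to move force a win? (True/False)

p1 X@[XXO/O.O/X..]: (1,1)[XXO/OXO/X..]+1* (2,1)[XXO/O.O/XX.]-1 (2,2)[XXO/O.O/X.X]-1
p2 O@[XXO/OXO/X..] terminal -1; root [XXO/O.O/X..] d9

X winning at [XXO/O.O/X..]: True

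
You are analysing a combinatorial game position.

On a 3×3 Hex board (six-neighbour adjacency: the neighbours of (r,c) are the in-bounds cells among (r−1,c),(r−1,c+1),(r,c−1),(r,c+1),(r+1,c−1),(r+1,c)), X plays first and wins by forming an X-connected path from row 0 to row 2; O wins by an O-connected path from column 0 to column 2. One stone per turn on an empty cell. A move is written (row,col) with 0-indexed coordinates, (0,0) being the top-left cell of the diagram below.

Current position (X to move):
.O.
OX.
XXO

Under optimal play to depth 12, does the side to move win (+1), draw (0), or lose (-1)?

value(.O./OX./XXO, X) = +1

[.O./OX./XXO] X move#1: (0,0):-1/XO./OX./XXO, (0,2):+1/.OX/OX./XXO*, (1,2):-1/.O./OXX/XXO
[.OX/OX./XXO] end (terminal -1, O#2); searched .O./OX./XXO to 12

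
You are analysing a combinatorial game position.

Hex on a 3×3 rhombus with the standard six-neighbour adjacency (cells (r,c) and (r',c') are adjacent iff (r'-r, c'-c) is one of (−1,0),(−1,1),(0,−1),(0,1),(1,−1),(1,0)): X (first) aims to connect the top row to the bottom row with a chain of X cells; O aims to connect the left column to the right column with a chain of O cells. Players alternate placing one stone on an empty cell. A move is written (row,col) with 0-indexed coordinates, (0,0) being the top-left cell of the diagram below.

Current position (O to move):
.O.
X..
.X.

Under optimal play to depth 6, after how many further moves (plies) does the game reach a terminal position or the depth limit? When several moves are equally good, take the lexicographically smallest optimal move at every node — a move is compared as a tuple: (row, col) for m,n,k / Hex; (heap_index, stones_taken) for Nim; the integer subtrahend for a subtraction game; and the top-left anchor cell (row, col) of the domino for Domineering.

PV length from [.O./X../.X.]: 5 plies

ply 1, O at .O./X../.X. | (0,0)=-1→OO./X../.X.; (0,2)=-1→.OO/X../.X.; (1,1)=+1→.O./XO./.X.*; (1,2)=-1→.O./X.O/.X.; (2,0)=-1→.O./X../OX.; (2,2)=-1→.O./X../.XO
ply 2, X at .O./XO./.X. | (0,0)=-1→XO./XO./.X.*; (0,2)=-1→.OX/XO./.X.; (1,2)=-1→.O./XOX/.X.; (2,0)=-1→.O./XO./XX.; (2,2)=-1→.O./XO./.XX
ply 3, O at XO./XO./.X. | (0,2)=-1→XOO/XO./.X.; (1,2)=-1→XO./XOO/.X.; (2,0)=+1→XO./XO./OX.*; (2,2)=-1→XO./XO./.XO
ply 4, X at XO./XO./OX. | (0,2)=-1→XOX/XO./OX.*; (1,2)=-1→XO./XOX/OX.; (2,2)=-1→XO./XO./OXX
ply 5, O at XOX/XO./OX. | (1,2)=+1→XOX/XOO/OX.*; (2,2)=-1→XOX/XO./OXO
ply 6: XOX/XOO/OX. is terminal -1 (X); from .O./X../.X. depth 6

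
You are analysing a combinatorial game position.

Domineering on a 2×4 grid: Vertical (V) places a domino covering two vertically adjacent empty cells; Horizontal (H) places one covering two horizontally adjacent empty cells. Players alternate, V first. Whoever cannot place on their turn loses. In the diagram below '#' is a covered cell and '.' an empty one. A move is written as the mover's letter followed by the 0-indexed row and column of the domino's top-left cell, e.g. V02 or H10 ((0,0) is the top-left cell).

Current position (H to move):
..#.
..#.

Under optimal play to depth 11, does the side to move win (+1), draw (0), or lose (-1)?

value(..#./..#., H) = +1

[..#./..#.] H move#1: H00:+1/###./..#.*, H10:+1/..#./###.
[###./..#.] V move#2: V03:-1/####/..##*
[####/..##] H move#3: H10:+1/####/####*
[####/####] end (terminal -1, V#4); searched ..#./..#. to 11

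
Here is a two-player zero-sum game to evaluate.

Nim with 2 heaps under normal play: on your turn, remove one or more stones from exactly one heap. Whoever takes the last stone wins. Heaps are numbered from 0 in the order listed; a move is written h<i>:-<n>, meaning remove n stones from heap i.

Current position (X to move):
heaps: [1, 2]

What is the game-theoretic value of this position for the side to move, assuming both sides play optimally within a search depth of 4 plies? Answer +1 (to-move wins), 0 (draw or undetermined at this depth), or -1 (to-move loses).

value((1,2), X) = +1

p1 X@[(1,2)]: h0:-1[(0,2)]-1 h1:-1[(1,1)]+1* h1:-2[(1,0)]-1
p2 O@[(1,1)]: h0:-1[(0,1)]-1* h1:-1[(1,0)]-1
p3 X@[(0,1)]: h1:-1[(0,0)]+1*
p4 O@[(0,0)] terminal -1; root [(1,2)] d4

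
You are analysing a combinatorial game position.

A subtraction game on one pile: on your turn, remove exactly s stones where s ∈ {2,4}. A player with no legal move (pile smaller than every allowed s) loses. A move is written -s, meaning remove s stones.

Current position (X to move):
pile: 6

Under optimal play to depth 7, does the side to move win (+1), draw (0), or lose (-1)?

value(6, X) = -1

ply 1, X at 6 | -2=-1→4*; -4=-1→2
ply 2, O at 4 | -2=-1→2; -4=+1→0*
ply 3: 0 is terminal -1 (X); from 6 depth 7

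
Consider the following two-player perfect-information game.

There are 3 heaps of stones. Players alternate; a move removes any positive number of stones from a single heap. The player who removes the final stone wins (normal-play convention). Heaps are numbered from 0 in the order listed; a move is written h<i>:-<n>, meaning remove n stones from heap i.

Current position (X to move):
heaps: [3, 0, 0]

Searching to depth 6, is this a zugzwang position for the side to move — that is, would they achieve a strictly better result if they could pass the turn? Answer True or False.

zugzwang((3,0,0), X) = False

p1 X@[(3,0,0)]: h0:-1[(2,0,0)]-1 h0:-2[(1,0,0)]-1 h0:-3[(0,0,0)]+1*
p2 O@[(0,0,0)] terminal -1; root [(3,0,0)] d6
if X skipped the turn, O would face:
~ p1 O@[(3,0,0)]: h0:-1[(2,0,0)]-1 h0:-2[(1,0,0)]-1 h0:-3[(0,0,0)]+1*
~ p2 X@[(0,0,0)] terminal -1; root [(3,0,0)] d6
compare (X): move=+1 vs pass=-1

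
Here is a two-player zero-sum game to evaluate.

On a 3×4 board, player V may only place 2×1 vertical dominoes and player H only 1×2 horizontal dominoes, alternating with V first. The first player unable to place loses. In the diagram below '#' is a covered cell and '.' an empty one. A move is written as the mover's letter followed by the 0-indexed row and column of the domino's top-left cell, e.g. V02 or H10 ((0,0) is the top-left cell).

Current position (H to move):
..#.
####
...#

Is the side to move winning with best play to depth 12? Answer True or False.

H winning at [..#./####/...#]: True

ply 1, H at ..#./####/...# | H00=+1→###./####/...#*; H20=+1→..#./####/##.#; H21=+1→..#./####/.###
ply 2: ###./####/...# is terminal -1 (V); from ..#./####/...# depth 12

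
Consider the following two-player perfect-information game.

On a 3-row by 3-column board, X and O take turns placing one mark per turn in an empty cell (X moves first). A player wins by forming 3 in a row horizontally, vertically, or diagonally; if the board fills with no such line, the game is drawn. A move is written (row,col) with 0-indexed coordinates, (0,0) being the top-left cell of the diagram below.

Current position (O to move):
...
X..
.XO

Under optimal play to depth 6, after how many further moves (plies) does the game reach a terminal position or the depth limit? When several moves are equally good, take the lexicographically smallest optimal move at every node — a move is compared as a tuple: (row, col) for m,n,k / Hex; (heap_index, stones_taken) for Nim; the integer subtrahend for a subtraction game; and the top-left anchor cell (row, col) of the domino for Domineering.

PV length from [.../X../.XO]: 3 plies

ply 1, O at .../X../.XO | (0,0)=-1→O../X../.XO; (0,1)=+0→.O./X../.XO; (0,2)=+1→..O/X../.XO*; (1,1)=+0→.../XO./.XO; (1,2)=-1→.../X.O/.XO; (2,0)=-1→.../X../OXO
ply 2, X at ..O/X../.XO | (0,0)=-1→X.O/X../.XO*; (0,1)=-1→.XO/X../.XO; (1,1)=-1→..O/XX./.XO; (1,2)=-1→..O/X.X/.XO; (2,0)=-1→..O/X../XXO
ply 3, O at X.O/X../.XO | (0,1)=-1→XOO/X../.XO; (1,1)=-1→X.O/XO./.XO; (1,2)=+1→X.O/X.O/.XO*; (2,0)=+1→X.O/X../OXO
ply 4: X.O/X.O/.XO is terminal -1 (X); from .../X../.XO depth 6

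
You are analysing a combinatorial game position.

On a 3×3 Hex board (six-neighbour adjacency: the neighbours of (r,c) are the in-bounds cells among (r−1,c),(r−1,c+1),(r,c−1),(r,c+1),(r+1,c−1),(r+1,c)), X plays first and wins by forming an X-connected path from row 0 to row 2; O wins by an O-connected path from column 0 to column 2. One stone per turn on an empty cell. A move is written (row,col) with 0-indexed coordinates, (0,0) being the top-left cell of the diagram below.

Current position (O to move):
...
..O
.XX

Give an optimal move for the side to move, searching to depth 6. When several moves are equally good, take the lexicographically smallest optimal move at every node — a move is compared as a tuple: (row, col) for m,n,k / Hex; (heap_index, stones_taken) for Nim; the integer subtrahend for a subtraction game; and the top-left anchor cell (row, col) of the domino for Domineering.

[.../..O/.XX] O move#1: (0,0):-1/O../..O/.XX, (0,1):+1/.O./..O/.XX*, (0,2):-1/..O/..O/.XX, (1,0):-1/.../O.O/.XX, (1,1):+1/.../.OO/.XX, (2,0):-1/.../..O/OXX
[.O./..O/.XX] X move#2: (0,0):-1/XO./..O/.XX*, (0,2):-1/.OX/..O/.XX, (1,0):-1/.O./X.O/.XX, (1,1):-1/.O./.XO/.XX, (2,0):-1/.O./..O/XXX
[XO./..O/.XX] O move#3: (0,2):-1/XOO/..O/.XX, (1,0):+1/XO./O.O/.XX*, (1,1):+1/XO./.OO/.XX, (2,0):-1/XO./..O/OXX
[XO./O.O/.XX] X move#4: (0,2):-1/XOX/O.O/.XX*, (1,1):-1/XO./OXO/.XX, (2,0):-1/XO./O.O/XXX
[XOX/O.O/.XX] O move#5: (1,1):+1/XOX/OOO/.XX*, (2,0):-1/XOX/O.O/OXX
[XOX/OOO/.XX] end (terminal -1, X#6); searched .../..O/.XX to 6

O's best at [.../..O/.XX]: (0,1)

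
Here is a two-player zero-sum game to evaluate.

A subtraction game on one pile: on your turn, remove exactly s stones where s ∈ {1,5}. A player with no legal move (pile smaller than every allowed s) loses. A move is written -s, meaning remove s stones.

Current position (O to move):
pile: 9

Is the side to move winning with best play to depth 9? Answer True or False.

p1 O@[9]: -1[8]+1* -5[4]+1
p2 X@[8]: -1[7]-1* -5[3]-1
p3 O@[7]: -1[6]+1* -5[2]+1
p4 X@[6]: -1[5]-1* -5[1]-1
p5 O@[5]: -1[4]+1* -5[0]+1
p6 X@[4]: -1[3]-1*
p7 O@[3]: -1[2]+1*
p8 X@[2]: -1[1]-1*
p9 O@[1]: -1[0]+1*
p10 X@[0] terminal -1; root [9] d9

O winning at [9]: True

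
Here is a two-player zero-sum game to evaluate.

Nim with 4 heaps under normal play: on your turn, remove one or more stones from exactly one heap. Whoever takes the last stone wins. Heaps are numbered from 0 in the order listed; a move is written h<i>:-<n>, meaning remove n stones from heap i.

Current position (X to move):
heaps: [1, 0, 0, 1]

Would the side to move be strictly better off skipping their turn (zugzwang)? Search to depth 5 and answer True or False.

zugzwang((1,0,0,1), X) = True

ply 1, X at (1,0,0,1) | h0:-1=-1→(0,0,0,1)*; h3:-1=-1→(1,0,0,0)
ply 2, O at (0,0,0,1) | h3:-1=+1→(0,0,0,0)*
ply 3: (0,0,0,0) is terminal -1 (X); from (1,0,0,1) depth 5
pass branch (O moves first from the same position):
  | ply 1, O at (1,0,0,1) | h0:-1=-1→(0,0,0,1)*; h3:-1=-1→(1,0,0,0)
  | ply 2, X at (0,0,0,1) | h3:-1=+1→(0,0,0,0)*
  | ply 3: (0,0,0,0) is terminal -1 (O); from (1,0,0,1) depth 5
X moving scores -1; X passing scores +1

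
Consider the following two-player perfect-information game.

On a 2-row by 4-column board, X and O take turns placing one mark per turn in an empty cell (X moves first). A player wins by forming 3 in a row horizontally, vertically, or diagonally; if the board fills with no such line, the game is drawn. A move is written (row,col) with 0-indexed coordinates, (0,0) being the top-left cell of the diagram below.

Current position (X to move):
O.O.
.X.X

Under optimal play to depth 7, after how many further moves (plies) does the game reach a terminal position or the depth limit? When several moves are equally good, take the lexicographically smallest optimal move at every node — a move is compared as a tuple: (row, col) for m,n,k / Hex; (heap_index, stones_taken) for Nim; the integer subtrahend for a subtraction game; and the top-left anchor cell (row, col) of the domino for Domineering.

p1 X@[O.O./.X.X]: (0,1)[OXO./.X.X]+0 (0,3)[O.OX/.X.X]-1 (1,0)[O.O./XX.X]-1 (1,2)[O.O./.XXX]+1*
p2 O@[O.O./.XXX] terminal -1; root [O.O./.X.X] d7

PV length from [O.O./.X.X]: 1 ply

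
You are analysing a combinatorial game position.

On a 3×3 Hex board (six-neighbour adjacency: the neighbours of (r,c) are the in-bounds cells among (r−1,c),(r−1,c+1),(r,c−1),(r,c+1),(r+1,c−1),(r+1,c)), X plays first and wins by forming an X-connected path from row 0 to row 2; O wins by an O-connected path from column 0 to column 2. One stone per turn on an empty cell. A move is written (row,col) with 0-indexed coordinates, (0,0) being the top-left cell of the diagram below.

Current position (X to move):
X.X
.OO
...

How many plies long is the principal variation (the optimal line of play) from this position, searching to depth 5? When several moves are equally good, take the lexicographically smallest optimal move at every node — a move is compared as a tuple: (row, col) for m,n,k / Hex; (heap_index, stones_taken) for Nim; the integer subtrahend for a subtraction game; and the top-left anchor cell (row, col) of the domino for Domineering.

PV length from [X.X/.OO/...]: 2 plies

p1 X@[X.X/.OO/...]: (0,1)[XXX/.OO/...]-1* (1,0)[X.X/XOO/...]-1 (2,0)[X.X/.OO/X..]-1 (2,1)[X.X/.OO/.X.]-1 (2,2)[X.X/.OO/..X]-1
p2 O@[XXX/.OO/...]: (1,0)[XXX/OOO/...]+1* (2,0)[XXX/.OO/O..]+1 (2,1)[XXX/.OO/.O.]+1 (2,2)[XXX/.OO/..O]+1
p3 X@[XXX/OOO/...] terminal -1; root [X.X/.OO/...] d5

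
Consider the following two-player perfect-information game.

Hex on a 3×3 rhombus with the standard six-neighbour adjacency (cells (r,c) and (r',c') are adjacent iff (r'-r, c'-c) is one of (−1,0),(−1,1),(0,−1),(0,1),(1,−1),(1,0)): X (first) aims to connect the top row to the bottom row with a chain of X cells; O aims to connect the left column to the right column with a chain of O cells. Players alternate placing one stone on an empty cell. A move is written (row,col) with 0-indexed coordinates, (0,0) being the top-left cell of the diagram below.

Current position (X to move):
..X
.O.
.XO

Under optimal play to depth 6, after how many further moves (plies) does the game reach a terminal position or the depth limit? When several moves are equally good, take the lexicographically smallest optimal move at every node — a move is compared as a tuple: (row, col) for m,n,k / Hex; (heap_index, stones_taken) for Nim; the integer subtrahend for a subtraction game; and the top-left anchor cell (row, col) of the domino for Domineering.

PV length from [..X/.O./.XO]: 5 plies

[..X/.O./.XO] X move#1: (0,0):-1/X.X/.O./.XO, (0,1):-1/.XX/.O./.XO, (1,0):+1/..X/XO./.XO*, (1,2):+1/..X/.OX/.XO, (2,0):+1/..X/.O./XXO
[..X/XO./.XO] O move#2: (0,0):-1/O.X/XO./.XO*, (0,1):-1/.OX/XO./.XO, (1,2):-1/..X/XOO/.XO, (2,0):-1/..X/XO./OXO
[O.X/XO./.XO] X move#3: (0,1):+1/OXX/XO./.XO*, (1,2):+1/O.X/XOX/.XO, (2,0):+1/O.X/XO./XXO
[OXX/XO./.XO] O move#4: (1,2):-1/OXX/XOO/.XO*, (2,0):-1/OXX/XO./OXO
[OXX/XOO/.XO] X move#5: (2,0):+1/OXX/XOO/XXO*
[OXX/XOO/XXO] end (terminal -1, O#6); searched ..X/.O./.XO to 6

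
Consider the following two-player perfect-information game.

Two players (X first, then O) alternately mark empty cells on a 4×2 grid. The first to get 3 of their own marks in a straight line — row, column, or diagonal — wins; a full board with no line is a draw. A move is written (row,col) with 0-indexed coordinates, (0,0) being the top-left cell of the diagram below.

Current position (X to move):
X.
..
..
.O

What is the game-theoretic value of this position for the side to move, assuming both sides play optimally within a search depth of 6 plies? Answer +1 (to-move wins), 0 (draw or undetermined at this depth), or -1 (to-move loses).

ply 1, X at X./../../.O | (0,1)=+0→XX/../../.O*; (1,0)=+0→X./X./../.O; (1,1)=+0→X./.X/../.O; (2,0)=+0→X./../X./.O; (2,1)=+0→X./../.X/.O; (3,0)=+0→X./../../XO
ply 2, O at XX/../../.O | (1,0)=+0→XX/O./../.O*; (1,1)=+0→XX/.O/../.O; (2,0)=+0→XX/../O./.O; (2,1)=+0→XX/../.O/.O; (3,0)=+0→XX/../../OO
ply 3, X at XX/O./../.O | (1,1)=+0→XX/OX/../.O*; (2,0)=+0→XX/O./X./.O; (2,1)=+0→XX/O./.X/.O; (3,0)=+0→XX/O./../XO
ply 4, O at XX/OX/../.O | (2,0)=-1→XX/OX/O./.O; (2,1)=+0→XX/OX/.O/.O*; (3,0)=-1→XX/OX/../OO
ply 5, X at XX/OX/.O/.O | (2,0)=+0→XX/OX/XO/.O*; (3,0)=+0→XX/OX/.O/XO
ply 6, O at XX/OX/XO/.O | (3,0)=+0→XX/OX/XO/OO*
ply 7: XX/OX/XO/OO is terminal +0 (X); from X./../../.O depth 6

value(X./../../.O, X) = 0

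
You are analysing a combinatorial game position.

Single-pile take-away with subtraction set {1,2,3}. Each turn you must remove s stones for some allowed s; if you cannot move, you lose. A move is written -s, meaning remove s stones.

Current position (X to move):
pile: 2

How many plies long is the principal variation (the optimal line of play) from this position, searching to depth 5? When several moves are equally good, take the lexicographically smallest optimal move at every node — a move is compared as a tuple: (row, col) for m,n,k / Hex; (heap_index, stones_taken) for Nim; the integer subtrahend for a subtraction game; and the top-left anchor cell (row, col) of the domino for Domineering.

PV length from [2]: 1 ply

ply 1, X at 2 | -1=-1→1; -2=+1→0*
ply 2: 0 is terminal -1 (O); from 2 depth 5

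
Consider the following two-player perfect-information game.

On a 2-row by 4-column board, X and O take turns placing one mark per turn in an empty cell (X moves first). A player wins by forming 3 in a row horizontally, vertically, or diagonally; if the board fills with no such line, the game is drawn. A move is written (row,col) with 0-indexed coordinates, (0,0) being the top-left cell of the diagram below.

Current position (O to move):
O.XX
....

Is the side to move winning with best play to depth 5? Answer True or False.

O winning at [O.XX/....]: False

[O.XX/....] O move#1: (0,1):+0/OOXX/....*, (1,0):-1/O.XX/O..., (1,1):-1/O.XX/.O.., (1,2):-1/O.XX/..O., (1,3):-1/O.XX/...O
[OOXX/....] X move#2: (1,0):+0/OOXX/X...*, (1,1):+0/OOXX/.X.., (1,2):+0/OOXX/..X., (1,3):+0/OOXX/...X
[OOXX/X...] O move#3: (1,1):+0/OOXX/XO..*, (1,2):+0/OOXX/X.O., (1,3):+0/OOXX/X..O
[OOXX/XO..] X move#4: (1,2):+0/OOXX/XOX.*, (1,3):+0/OOXX/XO.X
[OOXX/XOX.] O move#5: (1,3):+0/OOXX/XOXO*
[OOXX/XOXO] end (terminal +0, X#6); searched O.XX/.... to 5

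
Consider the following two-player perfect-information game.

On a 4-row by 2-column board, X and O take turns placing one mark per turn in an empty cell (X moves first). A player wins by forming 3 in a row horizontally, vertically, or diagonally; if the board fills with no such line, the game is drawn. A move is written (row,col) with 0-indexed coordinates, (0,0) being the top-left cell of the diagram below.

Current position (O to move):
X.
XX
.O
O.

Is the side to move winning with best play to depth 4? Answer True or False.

p1 O@[X./XX/.O/O.]: (0,1)[XO/XX/.O/O.]-1 (2,0)[X./XX/OO/O.]+0* (3,1)[X./XX/.O/OO]-1
p2 X@[X./XX/OO/O.]: (0,1)[XX/XX/OO/O.]+0* (3,1)[X./XX/OO/OX]+0
p3 O@[XX/XX/OO/O.]: (3,1)[XX/XX/OO/OO]+0*
p4 X@[XX/XX/OO/OO] terminal +0; root [X./XX/.O/O.] d4

O winning at [X./XX/.O/O.]: False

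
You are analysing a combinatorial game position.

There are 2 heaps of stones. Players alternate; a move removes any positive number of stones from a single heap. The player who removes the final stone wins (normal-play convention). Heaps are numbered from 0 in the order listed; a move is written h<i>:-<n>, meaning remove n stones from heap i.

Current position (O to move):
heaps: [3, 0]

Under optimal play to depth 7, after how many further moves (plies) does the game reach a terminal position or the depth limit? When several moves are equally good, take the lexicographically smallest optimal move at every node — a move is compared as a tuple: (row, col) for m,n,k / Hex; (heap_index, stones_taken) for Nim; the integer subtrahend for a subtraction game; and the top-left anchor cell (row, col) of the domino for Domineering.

p1 O@[(3,0)]: h0:-1[(2,0)]-1 h0:-2[(1,0)]-1 h0:-3[(0,0)]+1*
p2 X@[(0,0)] terminal -1; root [(3,0)] d7

PV length from [(3,0)]: 1 ply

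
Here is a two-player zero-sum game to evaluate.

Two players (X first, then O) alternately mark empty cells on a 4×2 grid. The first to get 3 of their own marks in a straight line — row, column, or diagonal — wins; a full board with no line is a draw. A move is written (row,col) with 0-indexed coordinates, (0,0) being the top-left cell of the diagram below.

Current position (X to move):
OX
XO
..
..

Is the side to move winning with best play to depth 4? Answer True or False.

ply 1, X at OX/XO/../.. | (2,0)=+0→OX/XO/X./..*; (2,1)=+0→OX/XO/.X/..; (3,0)=+0→OX/XO/../X.; (3,1)=+0→OX/XO/../.X
ply 2, O at OX/XO/X./.. | (2,1)=-1→OX/XO/XO/..; (3,0)=+0→OX/XO/X./O.*; (3,1)=-1→OX/XO/X./.O
ply 3, X at OX/XO/X./O. | (2,1)=+0→OX/XO/XX/O.*; (3,1)=+0→OX/XO/X./OX
ply 4, O at OX/XO/XX/O. | (3,1)=+0→OX/XO/XX/OO*
ply 5: OX/XO/XX/OO is terminal +0 (X); from OX/XO/../.. depth 4

X winning at [OX/XO/../..]: False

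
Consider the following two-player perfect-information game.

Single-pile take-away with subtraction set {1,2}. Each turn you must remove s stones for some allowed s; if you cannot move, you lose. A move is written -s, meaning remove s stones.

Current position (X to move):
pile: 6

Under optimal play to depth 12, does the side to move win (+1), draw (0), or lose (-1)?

value(6, X) = -1

ply 1, X at 6 | -1=-1→5*; -2=-1→4
ply 2, O at 5 | -1=-1→4; -2=+1→3*
ply 3, X at 3 | -1=-1→2*; -2=-1→1
ply 4, O at 2 | -1=-1→1; -2=+1→0*
ply 5: 0 is terminal -1 (X); from 6 depth 12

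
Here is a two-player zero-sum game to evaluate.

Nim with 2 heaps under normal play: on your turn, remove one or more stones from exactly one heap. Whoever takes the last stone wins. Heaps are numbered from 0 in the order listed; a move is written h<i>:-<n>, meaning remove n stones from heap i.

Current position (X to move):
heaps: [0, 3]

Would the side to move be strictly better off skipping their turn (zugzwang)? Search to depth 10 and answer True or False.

p1 X@[(0,3)]: h1:-1[(0,2)]-1 h1:-2[(0,1)]-1 h1:-3[(0,0)]+1*
p2 O@[(0,0)] terminal -1; root [(0,3)] d10
pass branch (O moves first from the same position):
  | p1 O@[(0,3)]: h1:-1[(0,2)]-1 h1:-2[(0,1)]-1 h1:-3[(0,0)]+1*
  | p2 X@[(0,0)] terminal -1; root [(0,3)] d10
X moving scores +1; X passing scores -1

zugzwang((0,3), X) = False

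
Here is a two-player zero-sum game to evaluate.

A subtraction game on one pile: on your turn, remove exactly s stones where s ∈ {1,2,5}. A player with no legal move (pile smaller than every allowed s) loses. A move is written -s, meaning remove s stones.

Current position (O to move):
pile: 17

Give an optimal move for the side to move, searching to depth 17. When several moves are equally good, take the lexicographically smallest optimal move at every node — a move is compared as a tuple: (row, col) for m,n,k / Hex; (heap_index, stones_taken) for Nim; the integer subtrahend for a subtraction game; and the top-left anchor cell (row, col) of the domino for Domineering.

p1 O@[17]: -1[16]-1 -2[15]+1* -5[12]+1
p2 X@[15]: -1[14]-1* -2[13]-1 -5[10]-1
p3 O@[14]: -1[13]-1 -2[12]+1* -5[9]+1
p4 X@[12]: -1[11]-1* -2[10]-1 -5[7]-1
p5 O@[11]: -1[10]-1 -2[9]+1* -5[6]+1
p6 X@[9]: -1[8]-1* -2[7]-1 -5[4]-1
p7 O@[8]: -1[7]-1 -2[6]+1* -5[3]+1
p8 X@[6]: -1[5]-1* -2[4]-1 -5[1]-1
p9 O@[5]: -1[4]-1 -2[3]+1* -5[0]+1
p10 X@[3]: -1[2]-1* -2[1]-1
p11 O@[2]: -1[1]-1 -2[0]+1*
p12 X@[0] terminal -1; root [17] d17

O's best at [17]: -2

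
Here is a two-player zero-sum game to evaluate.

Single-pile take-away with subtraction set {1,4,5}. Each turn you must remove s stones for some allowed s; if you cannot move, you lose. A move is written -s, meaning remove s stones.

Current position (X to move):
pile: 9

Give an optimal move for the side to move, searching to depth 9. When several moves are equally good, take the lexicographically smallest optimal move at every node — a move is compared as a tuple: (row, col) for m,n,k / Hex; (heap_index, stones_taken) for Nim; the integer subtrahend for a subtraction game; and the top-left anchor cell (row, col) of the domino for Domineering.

X's best at [9]: -1

[9] X move#1: -1:+1/8*, -4:-1/5, -5:-1/4
[8] O move#2: -1:-1/7*, -4:-1/4, -5:-1/3
[7] X move#3: -1:-1/6, -4:-1/3, -5:+1/2*
[2] O move#4: -1:-1/1*
[1] X move#5: -1:+1/0*
[0] end (terminal -1, O#6); searched 9 to 9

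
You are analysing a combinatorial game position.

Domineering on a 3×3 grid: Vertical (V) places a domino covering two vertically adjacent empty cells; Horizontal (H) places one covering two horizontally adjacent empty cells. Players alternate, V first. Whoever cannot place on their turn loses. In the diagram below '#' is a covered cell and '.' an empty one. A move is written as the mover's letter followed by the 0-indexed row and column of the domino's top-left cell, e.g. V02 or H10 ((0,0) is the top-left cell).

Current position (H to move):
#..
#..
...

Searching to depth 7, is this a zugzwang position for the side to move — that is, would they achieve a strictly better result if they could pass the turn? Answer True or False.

[#../#../...] H move#1: H01:-1/###/#../..., H11:+1/#../###/...*, H20:-1/#../#../##., H21:-1/#../#../.##
[#../###/...] end (terminal -1, V#2); searched #../#../... to 7
if H skipped the turn, V would face:
~ [#../#../...] V move#1: V01:+1/##./##./...*, V02:+1/#.#/#.#/..., V11:+1/#../##./.#., V12:+1/#../#.#/..#
~ [##./##./...] H move#2: H20:-1/##./##./##.*, H21:-1/##./##./.##
~ [##./##./##.] V move#3: V02:+1/###/###/##.*, V12:+1/##./###/###
~ [###/###/##.] end (terminal -1, H#4); searched #../#../... to 7
compare (H): move=+1 vs pass=-1

zugzwang(#../#../..., H) = False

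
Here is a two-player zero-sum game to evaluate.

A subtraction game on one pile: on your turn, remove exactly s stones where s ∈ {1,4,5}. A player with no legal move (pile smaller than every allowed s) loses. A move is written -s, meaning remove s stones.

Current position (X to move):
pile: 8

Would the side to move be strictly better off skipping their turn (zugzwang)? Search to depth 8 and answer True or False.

zugzwang(8, X) = True

p1 X@[8]: -1[7]-1* -4[4]-1 -5[3]-1
p2 O@[7]: -1[6]-1 -4[3]-1 -5[2]+1*
p3 X@[2]: -1[1]-1*
p4 O@[1]: -1[0]+1*
p5 X@[0] terminal -1; root [8] d8
if X skipped the turn, O would face:
~ p1 O@[8]: -1[7]-1* -4[4]-1 -5[3]-1
~ p2 X@[7]: -1[6]-1 -4[3]-1 -5[2]+1*
~ p3 O@[2]: -1[1]-1*
~ p4 X@[1]: -1[0]+1*
~ p5 O@[0] terminal -1; root [8] d8
compare (X): move=-1 vs pass=+1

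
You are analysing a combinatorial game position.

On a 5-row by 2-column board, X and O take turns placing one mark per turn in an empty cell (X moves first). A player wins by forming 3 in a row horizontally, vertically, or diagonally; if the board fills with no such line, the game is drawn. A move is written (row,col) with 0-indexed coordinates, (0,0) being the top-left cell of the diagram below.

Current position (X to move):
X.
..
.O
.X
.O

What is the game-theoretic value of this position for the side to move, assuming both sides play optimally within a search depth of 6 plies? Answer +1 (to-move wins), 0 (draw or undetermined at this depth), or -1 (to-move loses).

value(X./../.O/.X/.O, X) = 0

ply 1, X at X./../.O/.X/.O | (0,1)=+0→XX/../.O/.X/.O*; (1,0)=+0→X./X./.O/.X/.O; (1,1)=+0→X./.X/.O/.X/.O; (2,0)=+0→X./../XO/.X/.O; (3,0)=+0→X./../.O/XX/.O; (4,0)=+0→X./../.O/.X/XO
ply 2, O at XX/../.O/.X/.O | (1,0)=+0→XX/O./.O/.X/.O*; (1,1)=+0→XX/.O/.O/.X/.O; (2,0)=+0→XX/../OO/.X/.O; (3,0)=+0→XX/../.O/OX/.O; (4,0)=+0→XX/../.O/.X/OO
ply 3, X at XX/O./.O/.X/.O | (1,1)=+0→XX/OX/.O/.X/.O*; (2,0)=+0→XX/O./XO/.X/.O; (3,0)=+0→XX/O./.O/XX/.O; (4,0)=+0→XX/O./.O/.X/XO
ply 4, O at XX/OX/.O/.X/.O | (2,0)=+0→XX/OX/OO/.X/.O*; (3,0)=+0→XX/OX/.O/OX/.O; (4,0)=+0→XX/OX/.O/.X/OO
ply 5, X at XX/OX/OO/.X/.O | (3,0)=+0→XX/OX/OO/XX/.O*; (4,0)=-1→XX/OX/OO/.X/XO
ply 6, O at XX/OX/OO/XX/.O | (4,0)=+0→XX/OX/OO/XX/OO*
ply 7: XX/OX/OO/XX/OO is terminal +0 (X); from X./../.O/.X/.O depth 6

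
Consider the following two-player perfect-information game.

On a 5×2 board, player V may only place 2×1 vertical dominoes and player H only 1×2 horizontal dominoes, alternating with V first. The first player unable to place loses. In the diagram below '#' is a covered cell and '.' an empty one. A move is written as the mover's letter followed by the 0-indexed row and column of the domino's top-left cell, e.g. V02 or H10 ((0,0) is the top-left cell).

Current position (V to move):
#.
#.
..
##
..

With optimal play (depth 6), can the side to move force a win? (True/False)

ply 1, V at #./#./../##/.. | V01=-1→##/##/../##/..*; V11=-1→#./##/.#/##/..
ply 2, H at ##/##/../##/.. | H20=+1→##/##/##/##/..*; H40=+1→##/##/../##/##
ply 3: ##/##/##/##/.. is terminal -1 (V); from #./#./../##/.. depth 6

V winning at [#./#./../##/..]: False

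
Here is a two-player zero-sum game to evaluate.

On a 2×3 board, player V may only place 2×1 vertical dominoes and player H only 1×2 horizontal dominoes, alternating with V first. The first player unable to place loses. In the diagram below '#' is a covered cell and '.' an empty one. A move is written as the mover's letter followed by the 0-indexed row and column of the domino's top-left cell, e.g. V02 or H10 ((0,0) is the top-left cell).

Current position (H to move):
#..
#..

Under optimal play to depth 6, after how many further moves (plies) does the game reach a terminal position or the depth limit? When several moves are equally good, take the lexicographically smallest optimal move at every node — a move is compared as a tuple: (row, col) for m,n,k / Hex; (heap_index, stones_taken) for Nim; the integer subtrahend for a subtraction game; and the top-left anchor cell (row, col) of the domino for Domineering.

[#../#..] H move#1: H01:+1/###/#..*, H11:+1/#../###
[###/#..] end (terminal -1, V#2); searched #../#.. to 6

PV length from [#../#..]: 1 ply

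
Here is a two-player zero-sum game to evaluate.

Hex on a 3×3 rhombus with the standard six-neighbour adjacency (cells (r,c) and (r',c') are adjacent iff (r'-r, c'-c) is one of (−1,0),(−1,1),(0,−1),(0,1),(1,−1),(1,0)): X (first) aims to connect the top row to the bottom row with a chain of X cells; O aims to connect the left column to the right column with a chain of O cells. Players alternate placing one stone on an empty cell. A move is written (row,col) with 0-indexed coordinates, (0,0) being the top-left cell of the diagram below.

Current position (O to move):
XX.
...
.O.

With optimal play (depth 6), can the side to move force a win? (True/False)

O winning at [XX./.../.O.]: True

ply 1, O at XX./.../.O. | (0,2)=-1→XXO/.../.O.; (1,0)=+1→XX./O../.O.*; (1,1)=+1→XX./.O./.O.; (1,2)=-1→XX./..O/.O.; (2,0)=+1→XX./.../OO.; (2,2)=-1→XX./.../.OO
ply 2, X at XX./O../.O. | (0,2)=-1→XXX/O../.O.*; (1,1)=-1→XX./OX./.O.; (1,2)=-1→XX./O.X/.O.; (2,0)=-1→XX./O../XO.; (2,2)=-1→XX./O../.OX
ply 3, O at XXX/O../.O. | (1,1)=+1→XXX/OO./.O.*; (1,2)=+1→XXX/O.O/.O.; (2,0)=+1→XXX/O../OO.; (2,2)=+1→XXX/O../.OO
ply 4, X at XXX/OO./.O. | (1,2)=-1→XXX/OOX/.O.*; (2,0)=-1→XXX/OO./XO.; (2,2)=-1→XXX/OO./.OX
ply 5, O at XXX/OOX/.O. | (2,0)=-1→XXX/OOX/OO.; (2,2)=+1→XXX/OOX/.OO*
ply 6: XXX/OOX/.OO is terminal -1 (X); from XX./.../.O. depth 6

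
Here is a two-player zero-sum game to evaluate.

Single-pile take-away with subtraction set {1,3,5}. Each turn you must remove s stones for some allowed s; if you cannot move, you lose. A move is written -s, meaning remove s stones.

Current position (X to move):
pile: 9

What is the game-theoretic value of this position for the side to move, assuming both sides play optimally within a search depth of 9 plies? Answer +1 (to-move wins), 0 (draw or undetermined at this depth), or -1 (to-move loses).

value(9, X) = +1

ply 1, X at 9 | -1=+1→8*; -3=+1→6; -5=+1→4
ply 2, O at 8 | -1=-1→7*; -3=-1→5; -5=-1→3
ply 3, X at 7 | -1=+1→6*; -3=+1→4; -5=+1→2
ply 4, O at 6 | -1=-1→5*; -3=-1→3; -5=-1→1
ply 5, X at 5 | -1=+1→4*; -3=+1→2; -5=+1→0
ply 6, O at 4 | -1=-1→3*; -3=-1→1
ply 7, X at 3 | -1=+1→2*; -3=+1→0
ply 8, O at 2 | -1=-1→1*
ply 9, X at 1 | -1=+1→0*
ply 10: 0 is terminal -1 (O); from 9 depth 9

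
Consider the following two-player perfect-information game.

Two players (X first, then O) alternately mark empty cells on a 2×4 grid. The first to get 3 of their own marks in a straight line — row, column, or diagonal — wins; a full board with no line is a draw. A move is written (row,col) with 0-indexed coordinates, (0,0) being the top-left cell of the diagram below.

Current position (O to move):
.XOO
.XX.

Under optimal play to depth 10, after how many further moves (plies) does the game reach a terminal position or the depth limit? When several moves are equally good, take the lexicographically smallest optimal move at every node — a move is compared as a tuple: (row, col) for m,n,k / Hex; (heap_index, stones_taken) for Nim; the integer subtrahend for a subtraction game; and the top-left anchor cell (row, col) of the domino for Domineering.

p1 O@[.XOO/.XX.]: (0,0)[OXOO/.XX.]-1* (1,0)[.XOO/OXX.]-1 (1,3)[.XOO/.XXO]-1
p2 X@[OXOO/.XX.]: (1,0)[OXOO/XXX.]+1* (1,3)[OXOO/.XXX]+1
p3 O@[OXOO/XXX.] terminal -1; root [.XOO/.XX.] d10

PV length from [.XOO/.XX.]: 2 plies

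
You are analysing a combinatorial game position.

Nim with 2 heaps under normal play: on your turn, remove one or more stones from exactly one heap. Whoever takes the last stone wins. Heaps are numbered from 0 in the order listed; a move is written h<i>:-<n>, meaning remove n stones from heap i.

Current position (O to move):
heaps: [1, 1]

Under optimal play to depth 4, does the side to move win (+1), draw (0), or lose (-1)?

[(1,1)] O move#1: h0:-1:-1/(0,1)*, h1:-1:-1/(1,0)
[(0,1)] X move#2: h1:-1:+1/(0,0)*
[(0,0)] end (terminal -1, O#3); searched (1,1) to 4

value((1,1), O) = -1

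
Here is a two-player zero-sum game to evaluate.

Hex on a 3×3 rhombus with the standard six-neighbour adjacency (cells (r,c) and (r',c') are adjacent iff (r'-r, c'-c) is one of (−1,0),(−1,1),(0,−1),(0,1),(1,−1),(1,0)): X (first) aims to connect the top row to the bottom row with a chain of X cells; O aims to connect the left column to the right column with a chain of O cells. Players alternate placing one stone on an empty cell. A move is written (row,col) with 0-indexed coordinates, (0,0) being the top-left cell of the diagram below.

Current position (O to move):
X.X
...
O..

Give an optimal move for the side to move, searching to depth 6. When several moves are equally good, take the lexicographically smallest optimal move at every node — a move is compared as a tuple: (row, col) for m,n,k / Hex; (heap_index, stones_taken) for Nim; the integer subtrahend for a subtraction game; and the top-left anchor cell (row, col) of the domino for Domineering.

ply 1, O at X.X/.../O.. | (0,1)=-1→XOX/.../O..; (1,0)=-1→X.X/O../O..; (1,1)=-1→X.X/.O./O..; (1,2)=+1→X.X/..O/O..*; (2,1)=+1→X.X/.../OO.; (2,2)=-1→X.X/.../O.O
ply 2, X at X.X/..O/O.. | (0,1)=-1→XXX/..O/O..*; (1,0)=-1→X.X/X.O/O..; (1,1)=-1→X.X/.XO/O..; (2,1)=-1→X.X/..O/OX.; (2,2)=-1→X.X/..O/O.X
ply 3, O at XXX/..O/O.. | (1,0)=+1→XXX/O.O/O..*; (1,1)=+1→XXX/.OO/O..; (2,1)=+1→XXX/..O/OO.; (2,2)=+1→XXX/..O/O.O
ply 4, X at XXX/O.O/O.. | (1,1)=-1→XXX/OXO/O..*; (2,1)=-1→XXX/O.O/OX.; (2,2)=-1→XXX/O.O/O.X
ply 5, O at XXX/OXO/O.. | (2,1)=+1→XXX/OXO/OO.*; (2,2)=-1→XXX/OXO/O.O
ply 6: XXX/OXO/OO. is terminal -1 (X); from X.X/.../O.. depth 6

O's best at [X.X/.../O..]: (1,2)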